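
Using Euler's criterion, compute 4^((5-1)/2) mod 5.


p = 5 is prime and the exponent is (p-1)/2 = 2, so by Euler's criterion 4^2 = (4/5) = +1 or -1 mod 5.
Compute by square-and-multiply:
  2 = 2 (binary 10)
  Repeated squaring mod 5: 4^1 = 4, 4^2 = 1
  4^2 = 1 mod 5
Result 1: 4 is a quadratic residue mod 5.
4^2 mod 5 = 1

1


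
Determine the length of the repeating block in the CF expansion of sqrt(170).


Run the CF algorithm for sqrt(170).
a_0 = floor(sqrt(170)) = 13; set m_0=0, q_0=1.
Recurrence: m' = q*a - m,  q' = (d - m'^2)/q,  a' = floor((a_0 + m')/q').
  step 1: m=13, q=1, a=26
a_1 = 2*a_0 = 26, so the period closes here.
sqrt(170) = [13; 26]
Period length = 1

1


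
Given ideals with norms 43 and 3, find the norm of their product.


N(IJ) = N(I) * N(J)
= 43 * 3
= 129

129


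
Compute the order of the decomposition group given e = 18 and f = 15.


|D_P| = e * f
= 18 * 15
= 270

270


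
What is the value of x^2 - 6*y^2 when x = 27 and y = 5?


x^2 - d*y^2
= 27^2 - 6*5^2
= 729 - 150
= 579

579


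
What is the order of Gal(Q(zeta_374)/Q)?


|Gal(Q(zeta_374)/Q)| = phi(374)
= 160

160


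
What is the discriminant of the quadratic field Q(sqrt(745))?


For K = Q(sqrt(d)) with d squarefree: disc(K) = d if d = 1 mod 4, and disc(K) = 4d if d = 2 or 3 mod 4.
Here d = 745, and d mod 4 = 1.
d = 1 mod 4 (O_K = Z[(1+sqrt(d))/2]), so disc(K) = d = 745

745


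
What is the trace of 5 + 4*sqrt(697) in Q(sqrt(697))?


Tr(a + b*sqrt(d)) = (a + b*sqrt(d)) + (a - b*sqrt(d)) = 2a
= 2 * (5)
= 10

10


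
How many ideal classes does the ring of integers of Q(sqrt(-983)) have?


K = Q(sqrt(-983)). d mod 4 = 1, so D = disc(K) = d = -983
h(K) equals the number of primitive reduced positive-definite forms (a, b, c) = a*x^2 + b*x*y + c*y^2 with b^2 - 4ac = D,
where reduced means |b| <= a <= c, with b >= 0 whenever |b| = a or a = c, and primitive means gcd(a, b, c) = 1.
Reduced forces 3a^2 <= |D| = 983, so 1 <= a <= 18; b must have the parity of D, and c = (b^2 - D)/(4a) must be an integer >= a.
Enumerate a = 1..18, b in [-a, a]:
  a=1: (1, 1, 246)  [1]
  a=2: (2, -1, 123), (2, 1, 123)  [2]
  a=3: (3, -1, 82), (3, 1, 82)  [2]
  a=4: (4, -3, 62), (4, 3, 62)  [2]
  a=5: none
  a=6: (6, -5, 42), (6, -1, 41), (6, 1, 41), (6, 5, 42)  [4]
  a=7: (7, -5, 36), (7, 5, 36)  [2]
  a=8: (8, -3, 31), (8, 3, 31)  [2]
  a=9: (9, -5, 28), (9, 5, 28)  [2]
  a=10..11: none
  a=12: (12, -11, 23), (12, -5, 21), (12, 5, 21), (12, 11, 23)  [4]
  a=13: none
  a=14: (14, -9, 19), (14, -5, 18), (14, 5, 18), (14, 9, 19)  [4]
  a=15: none
  a=16: (16, -13, 18), (16, 13, 18)  [2]
  a=17..18: none
Total reduced forms: 1 + 2 + 2 + 2 + 4 + 2 + 2 + 2 + 4 + 4 + 2 = 27
h = 27

27


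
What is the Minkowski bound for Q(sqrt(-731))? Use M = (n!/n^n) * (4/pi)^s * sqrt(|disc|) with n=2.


d = -731, d mod 4 = 1, so disc(K) = d = -731; |disc(K)| = 731
Imaginary quadratic field, so n = 2, s = r2 = 1, r1 = 0
M = (n!/n^n) * (4/pi)^s * sqrt(|disc(K)|) = (2!/2^2) * (4/pi)^1 * sqrt(731)
= 0.5 * 1.273240 * 27.037012
= 17.2123

17.2123


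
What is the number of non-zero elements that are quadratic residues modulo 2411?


For prime p, the number of non-zero quadratic residues is (p-1)/2.
= (2411-1)/2
= 1205

1205


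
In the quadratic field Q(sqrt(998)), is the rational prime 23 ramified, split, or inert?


K = Q(sqrt(998)). Since d mod 4 = 2, disc(K) = 3992.
Check p | disc: 3992 mod 23 = 13.
p does not divide disc. Compute Legendre symbol (d/p):
9^((23-1)/2) mod 23 = 1
(d/p) = 1, so p splits: (p) = P*P' with e=1, f=1, g=2.
Therefore p is split.

split


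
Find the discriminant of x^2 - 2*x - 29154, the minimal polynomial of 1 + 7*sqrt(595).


The element 1 + 7*sqrt(595) has minimal polynomial:
x^2 - 2*x - 29154
Discriminant = (-2)^2 - 4*(-29154)
= 4 + 116616
= 116620

116620


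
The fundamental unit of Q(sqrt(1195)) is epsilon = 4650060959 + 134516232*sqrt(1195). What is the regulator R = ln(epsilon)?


epsilon = 4650060959 + 134516232*sqrt(1195)
= 9.3001e+09
R = ln(9.3001e+09)
= 22.9533

22.9533


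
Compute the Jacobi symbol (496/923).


Compute (496/923) via quadratic reciprocity:
  pull out 2: (2/923) = -1  (since 923 mod 8 = 3)
  pull out 2: (2/923) = -1  (since 923 mod 8 = 3)
  pull out 2: (2/923) = -1  (since 923 mod 8 = 3)
  pull out 2: (2/923) = -1  (since 923 mod 8 = 3)
  reciprocity: (31/923) -> -(923/31)
  reduce: (24/31)
  pull out 2: (2/31) = +1  (since 31 mod 8 = 7)
  pull out 2: (2/31) = +1  (since 31 mod 8 = 7)
  pull out 2: (2/31) = +1  (since 31 mod 8 = 7)
  reciprocity: (3/31) -> -(31/3)
  reduce: (1/3)
  (1/3) = 1
Product of signs = 1

1


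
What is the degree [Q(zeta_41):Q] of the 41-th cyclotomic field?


The degree equals Euler's totient phi(41).
41 = 41
phi(41) = 40

40


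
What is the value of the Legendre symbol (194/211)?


p = 211 is prime, so compute (194/211) with the reciprocity algorithm (Jacobi-symbol steps: pull out 2s via (2/n), flip via reciprocity, reduce):
  pull out 2: (2/211) = -1  (since 211 mod 8 = 3)
  reciprocity: (97/211) -> +(211/97)
  reduce: (17/97)
  reciprocity: (17/97) -> +(97/17)
  reduce: (12/17)
  pull out 2: (2/17) = +1  (since 17 mod 8 = 1)
  pull out 2: (2/17) = +1  (since 17 mod 8 = 1)
  reciprocity: (3/17) -> +(17/3)
  reduce: (2/3)
  pull out 2: (2/3) = -1  (since 3 mod 8 = 3)
  (1/3) = 1
Product of signs = 1
(194/211) = 1

1


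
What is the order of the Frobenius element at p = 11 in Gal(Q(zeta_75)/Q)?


The Frobenius at p in Gal(Q(zeta_n)/Q) = (Z/nZ)* is the class of p, so its order is ord_75(11), the smallest k >= 1 with 11^k = 1 mod 75.
n = 75 = 3 * 5^2, phi(75) = 40; the order divides phi(n).
Divisors of 40: 1, 2, 4, 5, 8, 10, 20, 40
Repeated squaring mod 75: 11^1 = 11, 11^2 = 46, 11^4 = 16, 11^8 = 31, 11^16 = 61, 11^32 = 46
Test divisors in increasing order:
  k=1: 11^1 = 11 mod 75
  k=2: 11^2 = 46 mod 75
  k=4: 11^4 = 16 mod 75
  k=5: 11^5 = 16 * 11 = 26 mod 75
  k=8: 11^8 = 31 mod 75
  k=10: 11^10 = 31 * 46 = 1 mod 75  <- first divisor giving 1
Order = 10

10


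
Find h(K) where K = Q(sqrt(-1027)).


K = Q(sqrt(-1027)). d mod 4 = 1, so D = disc(K) = d = -1027
h(K) equals the number of primitive reduced positive-definite forms (a, b, c) = a*x^2 + b*x*y + c*y^2 with b^2 - 4ac = D,
where reduced means |b| <= a <= c, with b >= 0 whenever |b| = a or a = c, and primitive means gcd(a, b, c) = 1.
Reduced forces 3a^2 <= |D| = 1027, so 1 <= a <= 18; b must have the parity of D, and c = (b^2 - D)/(4a) must be an integer >= a.
Enumerate a = 1..18, b in [-a, a]:
  a=1: (1, 1, 257)  [1]
  a=2..6: none
  a=7: (7, -3, 37), (7, 3, 37)  [2]
  a=8..12: none
  a=13: (13, 13, 23)  [1]
  a=14..18: none
Total reduced forms: 1 + 2 + 1 = 4
h = 4

4


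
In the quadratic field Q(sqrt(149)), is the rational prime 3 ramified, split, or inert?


K = Q(sqrt(149)). Since d mod 4 = 1, disc(K) = 149.
Check p | disc: 149 mod 3 = 2.
p does not divide disc. Compute Legendre symbol (d/p):
2^((3-1)/2) mod 3 = -1
(d/p) = -1, so p is inert: (p) stays prime with e=1, f=2, g=1.
Therefore p is inert.

inert


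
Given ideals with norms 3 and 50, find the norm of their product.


N(IJ) = N(I) * N(J)
= 3 * 50
= 150

150


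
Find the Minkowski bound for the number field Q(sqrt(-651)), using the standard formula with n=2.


d = -651, d mod 4 = 1, so disc(K) = d = -651; |disc(K)| = 651
Imaginary quadratic field, so n = 2, s = r2 = 1, r1 = 0
M = (n!/n^n) * (4/pi)^s * sqrt(|disc(K)|) = (2!/2^2) * (4/pi)^1 * sqrt(651)
= 0.5 * 1.273240 * 25.514702
= 16.2432

16.2432


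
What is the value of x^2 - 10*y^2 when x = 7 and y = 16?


x^2 - d*y^2
= 7^2 - 10*16^2
= 49 - 2560
= -2511

-2511


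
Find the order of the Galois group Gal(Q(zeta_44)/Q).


|Gal(Q(zeta_44)/Q)| = phi(44)
= 20

20


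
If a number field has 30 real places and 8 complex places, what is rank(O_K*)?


By Dirichlet's unit theorem:
rank = r1 + r2 - 1
= 30 + 8 - 1
= 37

37


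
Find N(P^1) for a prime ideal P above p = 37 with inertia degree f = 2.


N(P^a) = p^(a*f)
= 37^(1*2)
= 37^2
= 1369

1369


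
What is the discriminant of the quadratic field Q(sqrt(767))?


For K = Q(sqrt(d)) with d squarefree: disc(K) = d if d = 1 mod 4, and disc(K) = 4d if d = 2 or 3 mod 4.
Here d = 767, and d mod 4 = 3.
d = 3 mod 4, not 1 (O_K = Z[sqrt(d)]), so disc(K) = 4d = 4 * (767) = 3068

3068


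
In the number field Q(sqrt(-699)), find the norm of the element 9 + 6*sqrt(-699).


N(a + b*sqrt(d)) = a^2 - d*b^2
= (9)^2 - (-699)*(6)^2
= 81 + 25164
= 25245

25245


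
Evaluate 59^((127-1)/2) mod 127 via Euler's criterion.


p = 127 is prime and the exponent is (p-1)/2 = 63, so by Euler's criterion 59^63 = (59/127) = +1 or -1 mod 127.
Compute by square-and-multiply:
  63 = 32 + 16 + 8 + 4 + 2 + 1 (binary 111111)
  Repeated squaring mod 127: 59^1 = 59, 59^2 = 52, 59^4 = 37, 59^8 = 99, 59^16 = 22, 59^32 = 103
  59^63 = 59^32 * 59^16 * 59^8 * 59^4 * 59^2 * 59^1 = 103 * 22 * 99 * 37 * 52 * 59 mod 127
    103 * 22 = 2266 = 107 mod 127
    107 * 99 = 10593 = 52 mod 127
    52 * 37 = 1924 = 19 mod 127
    19 * 52 = 988 = 99 mod 127
    99 * 59 = 5841 = 126 mod 127
  59^63 = 126 mod 127
Result 126 = p - 1 = -1 mod 127: 59 is a quadratic non-residue mod 127. As a residue in [0, p-1] the value is 126.
59^63 mod 127 = 126

126


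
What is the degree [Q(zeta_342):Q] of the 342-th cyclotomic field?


The degree equals Euler's totient phi(342).
342 = 2 * 3^2 * 19
phi(342) = 108

108


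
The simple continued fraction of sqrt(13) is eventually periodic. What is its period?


Run the CF algorithm for sqrt(13).
a_0 = floor(sqrt(13)) = 3; set m_0=0, q_0=1.
Recurrence: m' = q*a - m,  q' = (d - m'^2)/q,  a' = floor((a_0 + m')/q').
  step 1: m=3, q=4, a=1
  step 2: m=1, q=3, a=1
  step 3: m=2, q=3, a=1
  step 4: m=1, q=4, a=1
  step 5: m=3, q=1, a=6
a_5 = 2*a_0 = 6, so the period closes here.
sqrt(13) = [3; 1, 1, 1, 1, 6]
Period length = 5

5


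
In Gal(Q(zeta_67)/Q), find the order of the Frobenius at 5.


The Frobenius at p in Gal(Q(zeta_n)/Q) = (Z/nZ)* is the class of p, so its order is ord_67(5), the smallest k >= 1 with 5^k = 1 mod 67.
n = 67 = 67, phi(67) = 66; the order divides phi(n).
Divisors of 66: 1, 2, 3, 6, 11, 22, 33, 66
Repeated squaring mod 67: 5^1 = 5, 5^2 = 25, 5^4 = 22, 5^8 = 15, 5^16 = 24, 5^32 = 40, 5^64 = 59
Test divisors in increasing order:
  k=1: 5^1 = 5 mod 67
  k=2: 5^2 = 25 mod 67
  k=3: 5^3 = 25 * 5 = 58 mod 67
  k=6: 5^6 = 22 * 25 = 14 mod 67
  k=11: 5^11 = 15 * 25 * 5 = 66 mod 67
  k=22: 5^22 = 24 * 22 * 25 = 1 mod 67  <- first divisor giving 1
Order = 22

22


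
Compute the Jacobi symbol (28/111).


Compute (28/111) via quadratic reciprocity:
  pull out 2: (2/111) = +1  (since 111 mod 8 = 7)
  pull out 2: (2/111) = +1  (since 111 mod 8 = 7)
  reciprocity: (7/111) -> -(111/7)
  reduce: (6/7)
  pull out 2: (2/7) = +1  (since 7 mod 8 = 7)
  reciprocity: (3/7) -> -(7/3)
  reduce: (1/3)
  (1/3) = 1
Product of signs = 1

1


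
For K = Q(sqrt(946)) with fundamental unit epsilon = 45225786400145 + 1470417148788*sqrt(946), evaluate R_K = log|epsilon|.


epsilon = 45225786400145 + 1470417148788*sqrt(946)
= 9.0452e+13
R = ln(9.0452e+13)
= 32.1358

32.1358


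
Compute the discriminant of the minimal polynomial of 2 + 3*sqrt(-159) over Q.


The element 2 + 3*sqrt(-159) has minimal polynomial:
x^2 - 4*x + 1435
Discriminant = (-4)^2 - 4*(1435)
= 16 - 5740
= -5724

-5724


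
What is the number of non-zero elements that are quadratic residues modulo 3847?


For prime p, the number of non-zero quadratic residues is (p-1)/2.
= (3847-1)/2
= 1923

1923


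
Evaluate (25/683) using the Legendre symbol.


p = 683 is prime, so compute (25/683) with the reciprocity algorithm (Jacobi-symbol steps: pull out 2s via (2/n), flip via reciprocity, reduce):
  reciprocity: (25/683) -> +(683/25)
  reduce: (8/25)
  pull out 2: (2/25) = +1  (since 25 mod 8 = 1)
  pull out 2: (2/25) = +1  (since 25 mod 8 = 1)
  pull out 2: (2/25) = +1  (since 25 mod 8 = 1)
  (1/25) = 1
Product of signs = 1
(25/683) = 1

1


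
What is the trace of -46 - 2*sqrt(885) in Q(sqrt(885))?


Tr(a + b*sqrt(d)) = (a + b*sqrt(d)) + (a - b*sqrt(d)) = 2a
= 2 * (-46)
= -92

-92


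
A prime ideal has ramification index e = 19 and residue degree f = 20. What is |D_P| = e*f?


|D_P| = e * f
= 19 * 20
= 380

380


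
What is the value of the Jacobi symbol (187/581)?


Compute (187/581) via quadratic reciprocity:
  reciprocity: (187/581) -> +(581/187)
  reduce: (20/187)
  pull out 2: (2/187) = -1  (since 187 mod 8 = 3)
  pull out 2: (2/187) = -1  (since 187 mod 8 = 3)
  reciprocity: (5/187) -> +(187/5)
  reduce: (2/5)
  pull out 2: (2/5) = -1  (since 5 mod 8 = 5)
  (1/5) = 1
Product of signs = -1

-1


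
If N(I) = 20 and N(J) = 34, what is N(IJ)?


N(IJ) = N(I) * N(J)
= 20 * 34
= 680

680


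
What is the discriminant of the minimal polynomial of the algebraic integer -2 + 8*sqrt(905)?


The element -2 + 8*sqrt(905) has minimal polynomial:
x^2 + 4*x - 57916
Discriminant = (4)^2 - 4*(-57916)
= 16 + 231664
= 231680

231680


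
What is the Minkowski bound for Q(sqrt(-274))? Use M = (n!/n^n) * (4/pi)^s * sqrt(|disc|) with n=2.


d = -274, d mod 4 = 2, so disc(K) = 4d = -1096; |disc(K)| = 1096
Imaginary quadratic field, so n = 2, s = r2 = 1, r1 = 0
M = (n!/n^n) * (4/pi)^s * sqrt(|disc(K)|) = (2!/2^2) * (4/pi)^1 * sqrt(1096)
= 0.5 * 1.273240 * 33.105891
= 21.0759

21.0759


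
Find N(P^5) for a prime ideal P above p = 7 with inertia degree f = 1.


N(P^a) = p^(a*f)
= 7^(5*1)
= 7^5
= 16807

16807


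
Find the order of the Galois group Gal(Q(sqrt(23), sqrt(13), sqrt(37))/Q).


The 3 square roots of distinct primes are multiplicatively independent over Q,
so [K:Q] = 2^3 and Gal(K/Q) is isomorphic to (Z/2Z)^3.
|Gal| = 2^3 = 8

8


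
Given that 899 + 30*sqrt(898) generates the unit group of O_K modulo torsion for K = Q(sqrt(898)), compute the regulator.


epsilon = 899 + 30*sqrt(898)
= 1797.9994
R = ln(1797.9994)
= 7.4944

7.4944


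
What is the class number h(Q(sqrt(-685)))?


K = Q(sqrt(-685)). d mod 4 = 3, so D = disc(K) = 4d = -2740
h(K) equals the number of primitive reduced positive-definite forms (a, b, c) = a*x^2 + b*x*y + c*y^2 with b^2 - 4ac = D,
where reduced means |b| <= a <= c, with b >= 0 whenever |b| = a or a = c, and primitive means gcd(a, b, c) = 1.
Reduced forces 3a^2 <= |D| = 2740, so 1 <= a <= 30; b must have the parity of D, and c = (b^2 - D)/(4a) must be an integer >= a.
Enumerate a = 1..30, b in [-a, a]:
  a=1: (1, 0, 685)  [1]
  a=2: (2, 2, 343)  [1]
  a=3..4: none
  a=5: (5, 0, 137)  [1]
  a=6: none
  a=7: (7, -2, 98), (7, 2, 98)  [2]
  a=8..9: none
  a=10: (10, 10, 71)  [1]
  a=11..12: none
  a=13: (13, -4, 53), (13, 4, 53)  [2]
  a=14: (14, -2, 49), (14, 2, 49)  [2]
  a=15..25: none
  a=26: (26, -22, 31), (26, 22, 31)  [2]
  a=27..30: none
Total reduced forms: 1 + 1 + 1 + 2 + 1 + 2 + 2 + 2 = 12
h = 12

12


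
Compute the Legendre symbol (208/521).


p = 521 is prime, so compute (208/521) with the reciprocity algorithm (Jacobi-symbol steps: pull out 2s via (2/n), flip via reciprocity, reduce):
  pull out 2: (2/521) = +1  (since 521 mod 8 = 1)
  pull out 2: (2/521) = +1  (since 521 mod 8 = 1)
  pull out 2: (2/521) = +1  (since 521 mod 8 = 1)
  pull out 2: (2/521) = +1  (since 521 mod 8 = 1)
  reciprocity: (13/521) -> +(521/13)
  reduce: (1/13)
  (1/13) = 1
Product of signs = 1
(208/521) = 1

1


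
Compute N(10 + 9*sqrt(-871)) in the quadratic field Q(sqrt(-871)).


N(a + b*sqrt(d)) = a^2 - d*b^2
= (10)^2 - (-871)*(9)^2
= 100 + 70551
= 70651

70651


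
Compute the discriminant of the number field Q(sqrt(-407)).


For K = Q(sqrt(d)) with d squarefree: disc(K) = d if d = 1 mod 4, and disc(K) = 4d if d = 2 or 3 mod 4.
Here d = -407, and d mod 4 = 1.
d = 1 mod 4 (O_K = Z[(1+sqrt(d))/2]), so disc(K) = d = -407

-407


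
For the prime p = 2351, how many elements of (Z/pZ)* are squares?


For prime p, the number of non-zero quadratic residues is (p-1)/2.
= (2351-1)/2
= 1175

1175


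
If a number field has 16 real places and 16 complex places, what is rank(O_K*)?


By Dirichlet's unit theorem:
rank = r1 + r2 - 1
= 16 + 16 - 1
= 31

31


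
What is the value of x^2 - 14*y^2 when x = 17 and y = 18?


x^2 - d*y^2
= 17^2 - 14*18^2
= 289 - 4536
= -4247

-4247


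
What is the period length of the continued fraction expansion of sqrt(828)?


Run the CF algorithm for sqrt(828).
a_0 = floor(sqrt(828)) = 28; set m_0=0, q_0=1.
Recurrence: m' = q*a - m,  q' = (d - m'^2)/q,  a' = floor((a_0 + m')/q').
  step 1: m=28, q=44, a=1
  step 2: m=16, q=13, a=3
  step 3: m=23, q=23, a=2
  step 4: m=23, q=13, a=3
  step 5: m=16, q=44, a=1
  step 6: m=28, q=1, a=56
a_6 = 2*a_0 = 56, so the period closes here.
sqrt(828) = [28; 1, 3, 2, 3, 1, 56]
Period length = 6

6


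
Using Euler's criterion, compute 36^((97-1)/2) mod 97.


p = 97 is prime and the exponent is (p-1)/2 = 48, so by Euler's criterion 36^48 = (36/97) = +1 or -1 mod 97.
Compute by square-and-multiply:
  48 = 32 + 16 (binary 110000)
  Repeated squaring mod 97: 36^1 = 36, 36^2 = 35, 36^4 = 61, 36^8 = 35, 36^16 = 61, 36^32 = 35
  36^48 = 36^32 * 36^16 = 35 * 61 mod 97
    35 * 61 = 2135 = 1 mod 97
  36^48 = 1 mod 97
Result 1: 36 is a quadratic residue mod 97.
36^48 mod 97 = 1

1


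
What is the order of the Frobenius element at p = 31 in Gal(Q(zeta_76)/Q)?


The Frobenius at p in Gal(Q(zeta_n)/Q) = (Z/nZ)* is the class of p, so its order is ord_76(31), the smallest k >= 1 with 31^k = 1 mod 76.
n = 76 = 2^2 * 19, phi(76) = 36; the order divides phi(n).
Divisors of 36: 1, 2, 3, 4, 6, 9, 12, 18, 36
Repeated squaring mod 76: 31^1 = 31, 31^2 = 49, 31^4 = 45, 31^8 = 49, 31^16 = 45, 31^32 = 49
Test divisors in increasing order:
  k=1: 31^1 = 31 mod 76
  k=2: 31^2 = 49 mod 76
  k=3: 31^3 = 49 * 31 = 75 mod 76
  k=4: 31^4 = 45 mod 76
  k=6: 31^6 = 45 * 49 = 1 mod 76  <- first divisor giving 1
Order = 6

6


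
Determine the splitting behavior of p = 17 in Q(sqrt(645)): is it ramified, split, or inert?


K = Q(sqrt(645)). Since d mod 4 = 1, disc(K) = 645.
Check p | disc: 645 mod 17 = 16.
p does not divide disc. Compute Legendre symbol (d/p):
16^((17-1)/2) mod 17 = 1
(d/p) = 1, so p splits: (p) = P*P' with e=1, f=1, g=2.
Therefore p is split.

split


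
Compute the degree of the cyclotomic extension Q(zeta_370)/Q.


The degree equals Euler's totient phi(370).
370 = 2 * 5 * 37
phi(370) = 144

144


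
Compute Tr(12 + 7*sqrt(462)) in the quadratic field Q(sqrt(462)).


Tr(a + b*sqrt(d)) = (a + b*sqrt(d)) + (a - b*sqrt(d)) = 2a
= 2 * (12)
= 24

24


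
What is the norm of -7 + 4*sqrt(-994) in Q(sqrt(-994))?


N(a + b*sqrt(d)) = a^2 - d*b^2
= (-7)^2 - (-994)*(4)^2
= 49 + 15904
= 15953

15953


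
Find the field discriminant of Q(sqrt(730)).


For K = Q(sqrt(d)) with d squarefree: disc(K) = d if d = 1 mod 4, and disc(K) = 4d if d = 2 or 3 mod 4.
Here d = 730, and d mod 4 = 2.
d = 2 mod 4, not 1 (O_K = Z[sqrt(d)]), so disc(K) = 4d = 4 * (730) = 2920

2920


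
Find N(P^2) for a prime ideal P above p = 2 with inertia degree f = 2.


N(P^a) = p^(a*f)
= 2^(2*2)
= 2^4
= 16

16


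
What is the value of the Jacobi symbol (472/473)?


Compute (472/473) via quadratic reciprocity:
  pull out 2: (2/473) = +1  (since 473 mod 8 = 1)
  pull out 2: (2/473) = +1  (since 473 mod 8 = 1)
  pull out 2: (2/473) = +1  (since 473 mod 8 = 1)
  reciprocity: (59/473) -> +(473/59)
  reduce: (1/59)
  (1/59) = 1
Product of signs = 1

1


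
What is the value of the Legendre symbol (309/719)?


p = 719 is prime, so compute (309/719) with the reciprocity algorithm (Jacobi-symbol steps: pull out 2s via (2/n), flip via reciprocity, reduce):
  reciprocity: (309/719) -> +(719/309)
  reduce: (101/309)
  reciprocity: (101/309) -> +(309/101)
  reduce: (6/101)
  pull out 2: (2/101) = -1  (since 101 mod 8 = 5)
  reciprocity: (3/101) -> +(101/3)
  reduce: (2/3)
  pull out 2: (2/3) = -1  (since 3 mod 8 = 3)
  (1/3) = 1
Product of signs = 1
(309/719) = 1

1


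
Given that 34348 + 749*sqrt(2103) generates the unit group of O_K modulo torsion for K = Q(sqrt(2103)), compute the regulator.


epsilon = 34348 + 749*sqrt(2103)
= 68696.0000
R = ln(68696.0000)
= 11.1374

11.1374


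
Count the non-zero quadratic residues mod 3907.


For prime p, the number of non-zero quadratic residues is (p-1)/2.
= (3907-1)/2
= 1953

1953


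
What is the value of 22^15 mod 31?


p = 31 is prime and the exponent is (p-1)/2 = 15, so by Euler's criterion 22^15 = (22/31) = +1 or -1 mod 31.
Compute by square-and-multiply:
  15 = 8 + 4 + 2 + 1 (binary 1111)
  Repeated squaring mod 31: 22^1 = 22, 22^2 = 19, 22^4 = 20, 22^8 = 28
  22^15 = 22^8 * 22^4 * 22^2 * 22^1 = 28 * 20 * 19 * 22 mod 31
    28 * 20 = 560 = 2 mod 31
    2 * 19 = 38 = 7 mod 31
    7 * 22 = 154 = 30 mod 31
  22^15 = 30 mod 31
Result 30 = p - 1 = -1 mod 31: 22 is a quadratic non-residue mod 31. As a residue in [0, p-1] the value is 30.
22^15 mod 31 = 30

30


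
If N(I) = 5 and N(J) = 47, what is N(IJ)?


N(IJ) = N(I) * N(J)
= 5 * 47
= 235

235


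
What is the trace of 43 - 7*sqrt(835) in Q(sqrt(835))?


Tr(a + b*sqrt(d)) = (a + b*sqrt(d)) + (a - b*sqrt(d)) = 2a
= 2 * (43)
= 86

86


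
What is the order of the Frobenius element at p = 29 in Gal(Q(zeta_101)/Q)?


The Frobenius at p in Gal(Q(zeta_n)/Q) = (Z/nZ)* is the class of p, so its order is ord_101(29), the smallest k >= 1 with 29^k = 1 mod 101.
n = 101 = 101, phi(101) = 100; the order divides phi(n).
Divisors of 100: 1, 2, 4, 5, 10, 20, 25, 50, 100
Repeated squaring mod 101: 29^1 = 29, 29^2 = 33, 29^4 = 79, 29^8 = 80, 29^16 = 37, 29^32 = 56, 29^64 = 5
Test divisors in increasing order:
  k=1: 29^1 = 29 mod 101
  k=2: 29^2 = 33 mod 101
  k=4: 29^4 = 79 mod 101
  k=5: 29^5 = 79 * 29 = 69 mod 101
  k=10: 29^10 = 80 * 33 = 14 mod 101
  k=20: 29^20 = 37 * 79 = 95 mod 101
  k=25: 29^25 = 37 * 80 * 29 = 91 mod 101
  k=50: 29^50 = 56 * 37 * 33 = 100 mod 101
  k=100: 29^100 = 5 * 56 * 79 = 1 mod 101  <- first divisor giving 1
Order = 100

100


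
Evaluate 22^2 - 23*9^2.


x^2 - d*y^2
= 22^2 - 23*9^2
= 484 - 1863
= -1379

-1379


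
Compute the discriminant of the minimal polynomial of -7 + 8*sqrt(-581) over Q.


The element -7 + 8*sqrt(-581) has minimal polynomial:
x^2 + 14*x + 37233
Discriminant = (14)^2 - 4*(37233)
= 196 - 148932
= -148736

-148736


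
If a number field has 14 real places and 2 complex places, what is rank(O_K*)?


By Dirichlet's unit theorem:
rank = r1 + r2 - 1
= 14 + 2 - 1
= 15

15


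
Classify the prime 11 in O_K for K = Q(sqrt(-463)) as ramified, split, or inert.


K = Q(sqrt(-463)). Since d mod 4 = 1, disc(K) = -463.
Check p | disc: -463 mod 11 = 10.
p does not divide disc. Compute Legendre symbol (d/p):
10^((11-1)/2) mod 11 = -1
(d/p) = -1, so p is inert: (p) stays prime with e=1, f=2, g=1.
Therefore p is inert.

inert


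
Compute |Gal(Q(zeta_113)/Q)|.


|Gal(Q(zeta_113)/Q)| = phi(113)
= 112

112


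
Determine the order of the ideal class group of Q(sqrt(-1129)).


K = Q(sqrt(-1129)). d mod 4 = 3, so D = disc(K) = 4d = -4516
h(K) equals the number of primitive reduced positive-definite forms (a, b, c) = a*x^2 + b*x*y + c*y^2 with b^2 - 4ac = D,
where reduced means |b| <= a <= c, with b >= 0 whenever |b| = a or a = c, and primitive means gcd(a, b, c) = 1.
Reduced forces 3a^2 <= |D| = 4516, so 1 <= a <= 38; b must have the parity of D, and c = (b^2 - D)/(4a) must be an integer >= a.
Enumerate a = 1..38, b in [-a, a]:
  a=1: (1, 0, 1129)  [1]
  a=2: (2, 2, 565)  [1]
  a=3..4: none
  a=5: (5, -2, 226), (5, 2, 226)  [2]
  a=6..9: none
  a=10: (10, -2, 113), (10, 2, 113)  [2]
  a=11: (11, -4, 103), (11, 4, 103)  [2]
  a=12..18: none
  a=19: (19, -14, 62), (19, 14, 62)  [2]
  a=20..21: none
  a=22: (22, -18, 55), (22, 18, 55)  [2]
  a=23..24: none
  a=25: (25, -22, 50), (25, 22, 50)  [2]
  a=26..30: none
  a=31: (31, -14, 38), (31, 14, 38)  [2]
  a=32..38: none
Total reduced forms: 1 + 1 + 2 + 2 + 2 + 2 + 2 + 2 + 2 = 16
h = 16

16


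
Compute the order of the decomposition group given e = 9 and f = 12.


|D_P| = e * f
= 9 * 12
= 108

108


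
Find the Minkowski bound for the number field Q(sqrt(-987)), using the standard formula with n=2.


d = -987, d mod 4 = 1, so disc(K) = d = -987; |disc(K)| = 987
Imaginary quadratic field, so n = 2, s = r2 = 1, r1 = 0
M = (n!/n^n) * (4/pi)^s * sqrt(|disc(K)|) = (2!/2^2) * (4/pi)^1 * sqrt(987)
= 0.5 * 1.273240 * 31.416556
= 20.0004

20.0004


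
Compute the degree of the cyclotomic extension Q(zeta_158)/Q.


The degree equals Euler's totient phi(158).
158 = 2 * 79
phi(158) = 78

78


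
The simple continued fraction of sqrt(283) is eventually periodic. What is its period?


Run the CF algorithm for sqrt(283).
a_0 = floor(sqrt(283)) = 16; set m_0=0, q_0=1.
Recurrence: m' = q*a - m,  q' = (d - m'^2)/q,  a' = floor((a_0 + m')/q').
  step 1: m=16, q=27, a=1
  step 2: m=11, q=6, a=4
  step 3: m=13, q=19, a=1
  step 4: m=6, q=13, a=1
  step 5: m=7, q=18, a=1
  step 6: m=11, q=9, a=3
  step 7: m=16, q=3, a=10
  step 8: m=14, q=29, a=1
  step 9: m=15, q=2, a=15
  step 10: m=15, q=29, a=1
  step 11: m=14, q=3, a=10
  step 12: m=16, q=9, a=3
  step 13: m=11, q=18, a=1
  step 14: m=7, q=13, a=1
  step 15: m=6, q=19, a=1
  step 16: m=13, q=6, a=4
  step 17: m=11, q=27, a=1
  step 18: m=16, q=1, a=32
a_18 = 2*a_0 = 32, so the period closes here.
sqrt(283) = [16; 1, 4, 1, 1, 1, 3, 10, 1, 15, 1, 10, 3, 1, 1, 1, 4, 1, 32]
Period length = 18

18


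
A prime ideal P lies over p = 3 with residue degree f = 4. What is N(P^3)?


N(P^a) = p^(a*f)
= 3^(3*4)
= 3^12
= 531441

531441


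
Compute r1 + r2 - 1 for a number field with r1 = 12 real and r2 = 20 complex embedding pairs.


By Dirichlet's unit theorem:
rank = r1 + r2 - 1
= 12 + 20 - 1
= 31

31


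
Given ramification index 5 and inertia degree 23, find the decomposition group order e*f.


|D_P| = e * f
= 5 * 23
= 115

115


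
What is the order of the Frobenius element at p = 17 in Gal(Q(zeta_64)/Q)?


The Frobenius at p in Gal(Q(zeta_n)/Q) = (Z/nZ)* is the class of p, so its order is ord_64(17), the smallest k >= 1 with 17^k = 1 mod 64.
n = 64 = 2^6, phi(64) = 32; the order divides phi(n).
Divisors of 32: 1, 2, 4, 8, 16, 32
Repeated squaring mod 64: 17^1 = 17, 17^2 = 33, 17^4 = 1, 17^8 = 1, 17^16 = 1, 17^32 = 1
Test divisors in increasing order:
  k=1: 17^1 = 17 mod 64
  k=2: 17^2 = 33 mod 64
  k=4: 17^4 = 1 mod 64  <- first divisor giving 1
Order = 4

4


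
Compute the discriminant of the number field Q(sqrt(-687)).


For K = Q(sqrt(d)) with d squarefree: disc(K) = d if d = 1 mod 4, and disc(K) = 4d if d = 2 or 3 mod 4.
Here d = -687, and d mod 4 = 1.
d = 1 mod 4 (O_K = Z[(1+sqrt(d))/2]), so disc(K) = d = -687

-687


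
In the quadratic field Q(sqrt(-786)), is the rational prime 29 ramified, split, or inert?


K = Q(sqrt(-786)). Since d mod 4 = 2, disc(K) = -3144.
Check p | disc: -3144 mod 29 = 17.
p does not divide disc. Compute Legendre symbol (d/p):
26^((29-1)/2) mod 29 = -1
(d/p) = -1, so p is inert: (p) stays prime with e=1, f=2, g=1.
Therefore p is inert.

inert


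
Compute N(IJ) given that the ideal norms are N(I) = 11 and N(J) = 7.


N(IJ) = N(I) * N(J)
= 11 * 7
= 77

77


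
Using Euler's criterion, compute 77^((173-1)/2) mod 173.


p = 173 is prime and the exponent is (p-1)/2 = 86, so by Euler's criterion 77^86 = (77/173) = +1 or -1 mod 173.
Compute by square-and-multiply:
  86 = 64 + 16 + 4 + 2 (binary 1010110)
  Repeated squaring mod 173: 77^1 = 77, 77^2 = 47, 77^4 = 133, 77^8 = 43, 77^16 = 119, 77^32 = 148, 77^64 = 106
  77^86 = 77^64 * 77^16 * 77^4 * 77^2 = 106 * 119 * 133 * 47 mod 173
    106 * 119 = 12614 = 158 mod 173
    158 * 133 = 21014 = 81 mod 173
    81 * 47 = 3807 = 1 mod 173
  77^86 = 1 mod 173
Result 1: 77 is a quadratic residue mod 173.
77^86 mod 173 = 1

1


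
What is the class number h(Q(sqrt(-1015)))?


K = Q(sqrt(-1015)). d mod 4 = 1, so D = disc(K) = d = -1015
h(K) equals the number of primitive reduced positive-definite forms (a, b, c) = a*x^2 + b*x*y + c*y^2 with b^2 - 4ac = D,
where reduced means |b| <= a <= c, with b >= 0 whenever |b| = a or a = c, and primitive means gcd(a, b, c) = 1.
Reduced forces 3a^2 <= |D| = 1015, so 1 <= a <= 18; b must have the parity of D, and c = (b^2 - D)/(4a) must be an integer >= a.
Enumerate a = 1..18, b in [-a, a]:
  a=1: (1, 1, 254)  [1]
  a=2: (2, -1, 127), (2, 1, 127)  [2]
  a=3: none
  a=4: (4, -3, 64), (4, 3, 64)  [2]
  a=5: (5, 5, 52)  [1]
  a=6: none
  a=7: (7, 7, 38)  [1]
  a=8: (8, -3, 32), (8, 3, 32)  [2]
  a=9: none
  a=10: (10, -5, 26), (10, 5, 26)  [2]
  a=11..12: none
  a=13: (13, -5, 20), (13, 5, 20)  [2]
  a=14: (14, -7, 19), (14, 7, 19)  [2]
  a=15: none
  a=16: (16, 3, 16)  [1]
  a=17..18: none
Total reduced forms: 1 + 2 + 2 + 1 + 1 + 2 + 2 + 2 + 2 + 1 = 16
h = 16

16


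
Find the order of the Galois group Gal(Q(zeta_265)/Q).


|Gal(Q(zeta_265)/Q)| = phi(265)
= 208

208


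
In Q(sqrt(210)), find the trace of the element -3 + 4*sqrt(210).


Tr(a + b*sqrt(d)) = (a + b*sqrt(d)) + (a - b*sqrt(d)) = 2a
= 2 * (-3)
= -6

-6


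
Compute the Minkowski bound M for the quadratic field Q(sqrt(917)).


d = 917, d mod 4 = 1, so disc(K) = d = 917; |disc(K)| = 917
Real quadratic field, so n = 2, s = r2 = 0, r1 = 2
M = (n!/n^n) * (4/pi)^s * sqrt(|disc(K)|) = (2!/2^2) * (4/pi)^0 * sqrt(917)
= 0.5 * 1.000000 * 30.282008
= 15.1410

15.1410


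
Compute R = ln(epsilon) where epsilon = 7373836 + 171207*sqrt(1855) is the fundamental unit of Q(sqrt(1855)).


epsilon = 7373836 + 171207*sqrt(1855)
= 1.4748e+07
R = ln(1.4748e+07)
= 16.5066

16.5066


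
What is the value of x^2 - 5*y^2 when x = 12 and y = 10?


x^2 - d*y^2
= 12^2 - 5*10^2
= 144 - 500
= -356

-356


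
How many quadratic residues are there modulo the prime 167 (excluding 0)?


For prime p, the number of non-zero quadratic residues is (p-1)/2.
= (167-1)/2
= 83

83


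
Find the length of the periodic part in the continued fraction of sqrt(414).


Run the CF algorithm for sqrt(414).
a_0 = floor(sqrt(414)) = 20; set m_0=0, q_0=1.
Recurrence: m' = q*a - m,  q' = (d - m'^2)/q,  a' = floor((a_0 + m')/q').
  step 1: m=20, q=14, a=2
  step 2: m=8, q=25, a=1
  step 3: m=17, q=5, a=7
  step 4: m=18, q=18, a=2
  step 5: m=18, q=5, a=7
  step 6: m=17, q=25, a=1
  step 7: m=8, q=14, a=2
  step 8: m=20, q=1, a=40
a_8 = 2*a_0 = 40, so the period closes here.
sqrt(414) = [20; 2, 1, 7, 2, 7, 1, 2, 40]
Period length = 8

8


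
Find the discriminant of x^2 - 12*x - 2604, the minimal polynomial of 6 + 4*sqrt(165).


The element 6 + 4*sqrt(165) has minimal polynomial:
x^2 - 12*x - 2604
Discriminant = (-12)^2 - 4*(-2604)
= 144 + 10416
= 10560

10560


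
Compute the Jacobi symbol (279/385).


Compute (279/385) via quadratic reciprocity:
  reciprocity: (279/385) -> +(385/279)
  reduce: (106/279)
  pull out 2: (2/279) = +1  (since 279 mod 8 = 7)
  reciprocity: (53/279) -> +(279/53)
  reduce: (14/53)
  pull out 2: (2/53) = -1  (since 53 mod 8 = 5)
  reciprocity: (7/53) -> +(53/7)
  reduce: (4/7)
  pull out 2: (2/7) = +1  (since 7 mod 8 = 7)
  pull out 2: (2/7) = +1  (since 7 mod 8 = 7)
  (1/7) = 1
Product of signs = -1

-1


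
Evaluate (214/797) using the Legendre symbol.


p = 797 is prime, so compute (214/797) with the reciprocity algorithm (Jacobi-symbol steps: pull out 2s via (2/n), flip via reciprocity, reduce):
  pull out 2: (2/797) = -1  (since 797 mod 8 = 5)
  reciprocity: (107/797) -> +(797/107)
  reduce: (48/107)
  pull out 2: (2/107) = -1  (since 107 mod 8 = 3)
  pull out 2: (2/107) = -1  (since 107 mod 8 = 3)
  pull out 2: (2/107) = -1  (since 107 mod 8 = 3)
  pull out 2: (2/107) = -1  (since 107 mod 8 = 3)
  reciprocity: (3/107) -> -(107/3)
  reduce: (2/3)
  pull out 2: (2/3) = -1  (since 3 mod 8 = 3)
  (1/3) = 1
Product of signs = -1
(214/797) = -1

-1


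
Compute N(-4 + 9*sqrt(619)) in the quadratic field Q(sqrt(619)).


N(a + b*sqrt(d)) = a^2 - d*b^2
= (-4)^2 - (619)*(9)^2
= 16 - 50139
= -50123

-50123


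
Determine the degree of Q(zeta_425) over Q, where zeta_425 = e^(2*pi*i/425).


The degree equals Euler's totient phi(425).
425 = 5^2 * 17
phi(425) = 320

320


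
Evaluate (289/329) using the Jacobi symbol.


Compute (289/329) via quadratic reciprocity:
  reciprocity: (289/329) -> +(329/289)
  reduce: (40/289)
  pull out 2: (2/289) = +1  (since 289 mod 8 = 1)
  pull out 2: (2/289) = +1  (since 289 mod 8 = 1)
  pull out 2: (2/289) = +1  (since 289 mod 8 = 1)
  reciprocity: (5/289) -> +(289/5)
  reduce: (4/5)
  pull out 2: (2/5) = -1  (since 5 mod 8 = 5)
  pull out 2: (2/5) = -1  (since 5 mod 8 = 5)
  (1/5) = 1
Product of signs = 1

1


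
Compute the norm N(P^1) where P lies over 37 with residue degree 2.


N(P^a) = p^(a*f)
= 37^(1*2)
= 37^2
= 1369

1369


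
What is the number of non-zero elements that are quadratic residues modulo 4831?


For prime p, the number of non-zero quadratic residues is (p-1)/2.
= (4831-1)/2
= 2415

2415


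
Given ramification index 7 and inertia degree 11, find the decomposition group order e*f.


|D_P| = e * f
= 7 * 11
= 77

77


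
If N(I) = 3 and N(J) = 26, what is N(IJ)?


N(IJ) = N(I) * N(J)
= 3 * 26
= 78

78


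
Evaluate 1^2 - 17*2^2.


x^2 - d*y^2
= 1^2 - 17*2^2
= 1 - 68
= -67

-67


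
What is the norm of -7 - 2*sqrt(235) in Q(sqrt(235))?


N(a + b*sqrt(d)) = a^2 - d*b^2
= (-7)^2 - (235)*(-2)^2
= 49 - 940
= -891

-891


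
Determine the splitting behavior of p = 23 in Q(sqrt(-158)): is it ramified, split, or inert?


K = Q(sqrt(-158)). Since d mod 4 = 2, disc(K) = -632.
Check p | disc: -632 mod 23 = 12.
p does not divide disc. Compute Legendre symbol (d/p):
3^((23-1)/2) mod 23 = 1
(d/p) = 1, so p splits: (p) = P*P' with e=1, f=1, g=2.
Therefore p is split.

split


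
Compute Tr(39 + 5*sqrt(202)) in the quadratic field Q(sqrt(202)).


Tr(a + b*sqrt(d)) = (a + b*sqrt(d)) + (a - b*sqrt(d)) = 2a
= 2 * (39)
= 78

78


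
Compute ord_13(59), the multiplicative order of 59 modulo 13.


We want ord_13(59), the smallest k >= 1 with 59^k = 1 mod 13.
n = 13 = 13, phi(13) = 12; the order divides phi(n).
Divisors of 12: 1, 2, 3, 4, 6, 12
Repeated squaring mod 13: 59^1 = 7, 59^2 = 10, 59^4 = 9, 59^8 = 3
Test divisors in increasing order:
  k=1: 59^1 = 7 mod 13
  k=2: 59^2 = 10 mod 13
  k=3: 59^3 = 10 * 7 = 5 mod 13
  k=4: 59^4 = 9 mod 13
  k=6: 59^6 = 9 * 10 = 12 mod 13
  k=12: 59^12 = 3 * 9 = 1 mod 13  <- first divisor giving 1
Order = 12

12


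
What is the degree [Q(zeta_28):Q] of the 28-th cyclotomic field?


The degree equals Euler's totient phi(28).
28 = 2^2 * 7
phi(28) = 12

12


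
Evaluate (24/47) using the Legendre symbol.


p = 47 is prime, so compute (24/47) with the reciprocity algorithm (Jacobi-symbol steps: pull out 2s via (2/n), flip via reciprocity, reduce):
  pull out 2: (2/47) = +1  (since 47 mod 8 = 7)
  pull out 2: (2/47) = +1  (since 47 mod 8 = 7)
  pull out 2: (2/47) = +1  (since 47 mod 8 = 7)
  reciprocity: (3/47) -> -(47/3)
  reduce: (2/3)
  pull out 2: (2/3) = -1  (since 3 mod 8 = 3)
  (1/3) = 1
Product of signs = 1
(24/47) = 1

1


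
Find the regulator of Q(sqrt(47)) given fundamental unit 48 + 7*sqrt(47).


epsilon = 48 + 7*sqrt(47)
= 95.9896
R = ln(95.9896)
= 4.5642

4.5642


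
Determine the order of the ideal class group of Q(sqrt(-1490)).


K = Q(sqrt(-1490)). d mod 4 = 2, so D = disc(K) = 4d = -5960
h(K) equals the number of primitive reduced positive-definite forms (a, b, c) = a*x^2 + b*x*y + c*y^2 with b^2 - 4ac = D,
where reduced means |b| <= a <= c, with b >= 0 whenever |b| = a or a = c, and primitive means gcd(a, b, c) = 1.
Reduced forces 3a^2 <= |D| = 5960, so 1 <= a <= 44; b must have the parity of D, and c = (b^2 - D)/(4a) must be an integer >= a.
Enumerate a = 1..44, b in [-a, a]:
  a=1: (1, 0, 1490)  [1]
  a=2: (2, 0, 745)  [1]
  a=3: (3, -2, 497), (3, 2, 497)  [2]
  a=4: none
  a=5: (5, 0, 298)  [1]
  a=6: (6, -4, 249), (6, 4, 249)  [2]
  a=7: (7, -2, 213), (7, 2, 213)  [2]
  a=8: none
  a=9: (9, -4, 166), (9, 4, 166)  [2]
  a=10: (10, 0, 149)  [1]
  a=11..13: none
  a=14: (14, -12, 109), (14, 12, 109)  [2]
  a=15: (15, -10, 101), (15, 10, 101)  [2]
  a=16..17: none
  a=18: (18, -4, 83), (18, 4, 83)  [2]
  a=19: (19, -14, 81), (19, 14, 81)  [2]
  a=20: none
  a=21: (21, -16, 74), (21, -2, 71), (21, 2, 71), (21, 16, 74)  [4]
  a=22..26: none
  a=27: (27, -14, 57), (27, 14, 57)  [2]
  a=28..29: none
  a=30: (30, -20, 53), (30, 20, 53)  [2]
  a=31..34: none
  a=35: (35, -30, 49), (35, 30, 49)  [2]
  a=36: none
  a=37: (37, -16, 42), (37, 16, 42)  [2]
  a=38: (38, -24, 43), (38, 24, 43)  [2]
  a=39..41: none
  a=42: (42, -40, 45), (42, 40, 45)  [2]
  a=43..44: none
Total reduced forms: 1 + 1 + 2 + 1 + 2 + 2 + 2 + 1 + 2 + 2 + 2 + 2 + 4 + 2 + 2 + 2 + 2 + 2 + 2 = 36
h = 36

36


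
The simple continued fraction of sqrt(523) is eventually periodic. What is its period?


Run the CF algorithm for sqrt(523).
a_0 = floor(sqrt(523)) = 22; set m_0=0, q_0=1.
Recurrence: m' = q*a - m,  q' = (d - m'^2)/q,  a' = floor((a_0 + m')/q').
  step 1: m=22, q=39, a=1
  step 2: m=17, q=6, a=6
  step 3: m=19, q=27, a=1
  step 4: m=8, q=17, a=1
  step 5: m=9, q=26, a=1
  step 6: m=17, q=9, a=4
  step 7: m=19, q=18, a=2
  step 8: m=17, q=13, a=3
  step 9: m=22, q=3, a=14
  step 10: m=20, q=41, a=1
  step 11: m=21, q=2, a=21
  step 12: m=21, q=41, a=1
  step 13: m=20, q=3, a=14
  step 14: m=22, q=13, a=3
  step 15: m=17, q=18, a=2
  step 16: m=19, q=9, a=4
  step 17: m=17, q=26, a=1
  step 18: m=9, q=17, a=1
  step 19: m=8, q=27, a=1
  step 20: m=19, q=6, a=6
  step 21: m=17, q=39, a=1
  step 22: m=22, q=1, a=44
a_22 = 2*a_0 = 44, so the period closes here.
sqrt(523) = [22; 1, 6, 1, 1, 1, 4, 2, 3, 14, 1, 21, 1, 14, 3, 2, 4, 1, 1, 1, 6, 1, 44]
Period length = 22

22


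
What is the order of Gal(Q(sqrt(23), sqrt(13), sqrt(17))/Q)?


The 3 square roots of distinct primes are multiplicatively independent over Q,
so [K:Q] = 2^3 and Gal(K/Q) is isomorphic to (Z/2Z)^3.
|Gal| = 2^3 = 8

8


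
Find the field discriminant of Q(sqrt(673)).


For K = Q(sqrt(d)) with d squarefree: disc(K) = d if d = 1 mod 4, and disc(K) = 4d if d = 2 or 3 mod 4.
Here d = 673, and d mod 4 = 1.
d = 1 mod 4 (O_K = Z[(1+sqrt(d))/2]), so disc(K) = d = 673

673


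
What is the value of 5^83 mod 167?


p = 167 is prime and the exponent is (p-1)/2 = 83, so by Euler's criterion 5^83 = (5/167) = +1 or -1 mod 167.
Compute by square-and-multiply:
  83 = 64 + 16 + 2 + 1 (binary 1010011)
  Repeated squaring mod 167: 5^1 = 5, 5^2 = 25, 5^4 = 124, 5^8 = 12, 5^16 = 144, 5^32 = 28, 5^64 = 116
  5^83 = 5^64 * 5^16 * 5^2 * 5^1 = 116 * 144 * 25 * 5 mod 167
    116 * 144 = 16704 = 4 mod 167
    4 * 25 = 100 = 100 mod 167
    100 * 5 = 500 = 166 mod 167
  5^83 = 166 mod 167
Result 166 = p - 1 = -1 mod 167: 5 is a quadratic non-residue mod 167. As a residue in [0, p-1] the value is 166.
5^83 mod 167 = 166

166


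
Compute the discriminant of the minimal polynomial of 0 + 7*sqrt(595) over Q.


The element 0 + 7*sqrt(595) has minimal polynomial:
x^2 + 0*x - 29155
Discriminant = (0)^2 - 4*(-29155)
= 0 + 116620
= 116620

116620


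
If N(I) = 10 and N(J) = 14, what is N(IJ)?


N(IJ) = N(I) * N(J)
= 10 * 14
= 140

140


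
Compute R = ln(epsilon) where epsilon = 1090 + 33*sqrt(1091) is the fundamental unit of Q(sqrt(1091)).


epsilon = 1090 + 33*sqrt(1091)
= 2179.9995
R = ln(2179.9995)
= 7.6871

7.6871


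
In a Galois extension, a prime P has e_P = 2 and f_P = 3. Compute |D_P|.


|D_P| = e * f
= 2 * 3
= 6

6


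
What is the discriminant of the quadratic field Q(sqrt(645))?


For K = Q(sqrt(d)) with d squarefree: disc(K) = d if d = 1 mod 4, and disc(K) = 4d if d = 2 or 3 mod 4.
Here d = 645, and d mod 4 = 1.
d = 1 mod 4 (O_K = Z[(1+sqrt(d))/2]), so disc(K) = d = 645

645
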